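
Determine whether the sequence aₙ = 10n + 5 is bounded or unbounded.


aₙ = 10n + 5 → as n→∞, aₙ→∞
No finite upper bound exists
The sequence is UNBOUNDED

Unbounded (aₙ → ∞ as n → ∞)


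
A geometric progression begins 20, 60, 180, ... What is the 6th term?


aₙ = a₁·r^(n-1)
= 20×3^5
= 20×243
= 4860

a_6 = 4860


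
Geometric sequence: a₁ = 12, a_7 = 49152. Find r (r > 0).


r^(n-1) = aₙ/a₁
r^6 = 49152/12 = 4096
r = 4096^(1/6)
= ±4; taking r > 0 gives r = 4

r = 4


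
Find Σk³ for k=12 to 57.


Σₖ₌12^57 k³ = [57·58/2]² − [11·12/2]²
= 2732409 − 4356 = 2728053

Σk³ = 2728053


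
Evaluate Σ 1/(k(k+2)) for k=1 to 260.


1/(k(k+2)) = (1/2)·(1/k - 1/(k+2)) (partial fractions)
Telescoping: Σ = (1/2)·(1 + 1/2 - 1/261 - 1/262) = 51025/68382

Sum = 51025/68382


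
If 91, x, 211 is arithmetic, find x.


AM = (91 + 211)/2 = 302/2 = 151

AM = 151


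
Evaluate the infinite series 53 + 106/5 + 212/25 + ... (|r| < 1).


S∞ = a₁/(1-r) = 53/(1 - 2/5)
= 53/(3/5)
= 265/3

S∞ = 265/3


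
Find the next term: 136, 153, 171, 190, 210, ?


Pattern: triangular numbers: n(n+1)/2
Terms: 136, 153, 171, 190, 210
Next term = 231

Next term = 231


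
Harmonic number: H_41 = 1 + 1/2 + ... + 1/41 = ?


H_41 = 1/1 + 1/2 + 1/3 + ... + 1/41
= 85691034670497533/19914562703599200
≈ 4.3029

H_41 = 85691034670497533/19914562703599200 ≈ 4.3029


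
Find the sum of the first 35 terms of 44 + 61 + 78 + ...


aₙ = 44 + (35-1)×17 = 622
Sₙ = n(a₁+aₙ)/2 = 35×(44+622)/2
= 35×666/2 = 11655

S_35 = 11655


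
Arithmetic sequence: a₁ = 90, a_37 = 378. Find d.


d = (aₙ - a₁)/(n-1)
= (378 - 90)/(37-1)
= 288/36 = 8

d = 8


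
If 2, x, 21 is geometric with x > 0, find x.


GM = √(2×21) = √42 = 6.4807

GM = 6.4807


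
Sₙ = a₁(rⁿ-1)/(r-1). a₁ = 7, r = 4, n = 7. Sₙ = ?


Sₙ = 7×(4^7 - 1)/(4 - 1)
= 7×(16384 - 1)/3
= 7×16383/3
= 38227

S_7 = 38227


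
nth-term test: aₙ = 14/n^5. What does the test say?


lim(n→∞) 14/n^5 = 0
lim aₙ = 0 → nth-term test is INCONCLUSIVE
(Need other tests; this is actually a convergent p-series with p=5 > 1)

Inconclusive (lim aₙ = 0; need another test)


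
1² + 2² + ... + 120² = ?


n = 120
n(n+1)(2n+1)/6 = 120×121×241/6
= 3499320/6 = 583220

Σk² = 583220


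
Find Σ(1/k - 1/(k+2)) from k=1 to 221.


Telescoping with gap 2: two head and two tail terms survive.
= (1 + 1/2) - (1/222 + 1/223)
= 3/2 - 1/222 - 1/223 = 36907/24753

Sum = 36907/24753


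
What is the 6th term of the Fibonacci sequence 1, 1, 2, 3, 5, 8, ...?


Fibonacci sequence: 1, 1, 2, 3, 5, 8
F(6) = 8

F(6) = 8


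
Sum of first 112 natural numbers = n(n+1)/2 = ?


n(n+1)/2 = 112×113/2 = 12656/2 = 6328

Σk = 6328


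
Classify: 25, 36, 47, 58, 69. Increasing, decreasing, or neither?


Differences: 11, 11, 11, 11
All differences > 0 → strictly INCREASING

Monotonically increasing


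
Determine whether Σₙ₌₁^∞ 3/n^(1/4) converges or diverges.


p-series test: Σ c/n^p converges if p > 1, diverges if p ≤ 1 (constant c > 0 doesn't affect convergence).
p = 1/4
1/4 ≤ 1 → DIVERGES

Diverges (p = 1/4 ≤ 1)


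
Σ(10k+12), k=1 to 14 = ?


Σ(10k+12) = 10·Σk + 12·n
= 10·105 + 12·14
= 1050 + 168 = 1218

Σ = 1218


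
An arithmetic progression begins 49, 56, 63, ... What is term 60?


aₙ = a₁ + (n-1)d
= 49 + (60-1)×7
= 49 + 413
= 462

a_60 = 462


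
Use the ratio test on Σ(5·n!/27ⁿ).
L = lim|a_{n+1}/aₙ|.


aₙ = 5·n!/27^n
a_{n+1}/aₙ = (n+1)!/27^(n+1) × 27^n/n!  (constant 5 cancels)
= (n+1)/27
L = lim(n→∞) (n+1)/27 = ∞
L > 1 → series DIVERGES

Diverges (ratio test: L = ∞ > 1)


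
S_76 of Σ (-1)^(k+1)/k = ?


S = 1 - 1/2 + 1/3 - 1/4 + 1/5 - 1/6 + 1/7 - 1/8 ± ...
= 0.6866
(Full series converges to +ln(2) ≈ +0.6931)

S_76 = 0.6866


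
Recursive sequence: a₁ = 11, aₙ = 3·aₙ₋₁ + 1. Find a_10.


Computing step by step:
a_1 = 11
a_2 = 34
a_3 = 103
a_4 = 310
a_5 = 931
a_6 = 2794
a_7 = 8383
a_8 = 25150
a_9 = 75451
a_10 = 226354


a_10 = 226354


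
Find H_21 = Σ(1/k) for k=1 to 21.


H_21 = 1/1 + 1/2 + 1/3 + ... + 1/21
= 18858053/5173168
≈ 3.6454

H_21 = 18858053/5173168 ≈ 3.6454


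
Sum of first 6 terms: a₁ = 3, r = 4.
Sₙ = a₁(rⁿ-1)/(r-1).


Sₙ = 3×(4^6 - 1)/(4 - 1)
= 3×(4096 - 1)/3
= 3×4095/3
= 4095

S_6 = 4095


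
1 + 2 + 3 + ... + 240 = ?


n(n+1)/2 = 240×241/2 = 57840/2 = 28920

Σk = 28920


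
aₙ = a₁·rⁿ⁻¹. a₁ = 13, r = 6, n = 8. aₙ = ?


aₙ = a₁·r^(n-1)
= 13×6^7
= 13×279936
= 3639168

a_8 = 3639168


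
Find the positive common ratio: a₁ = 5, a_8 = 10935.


r^(n-1) = aₙ/a₁
r^7 = 10935/5 = 2187
r = 2187^(1/7)
= 3

r = 3


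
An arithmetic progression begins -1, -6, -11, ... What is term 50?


aₙ = a₁ + (n-1)d
= -1 + (50-1)×-5
= -1 - 245
= -246

a_50 = -246


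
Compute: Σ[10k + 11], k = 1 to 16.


Σ(10k+11) = 10·Σk + 11·n
= 10·136 + 11·16
= 1360 + 176 = 1536

Σ = 1536


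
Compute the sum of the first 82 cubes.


n(n+1)/2 = 82×83/2 = 3403
Σk³ = 3403² = 11580409

Σk³ = 11580409


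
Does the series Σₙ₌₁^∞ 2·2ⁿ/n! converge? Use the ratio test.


aₙ = 2·2^n/n!
a_{n+1}/aₙ = 2^(n+1)/(n+1)! × n!/2^n  (constant 2 cancels)
= 2/(n+1)
L = lim(n→∞) 2/(n+1) = 0
L < 1 → series CONVERGES

Converges (ratio test: L = 0 < 1)


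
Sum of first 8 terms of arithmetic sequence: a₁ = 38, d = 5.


aₙ = 38 + (8-1)×5 = 73
Sₙ = n(a₁+aₙ)/2 = 8×(38+73)/2
= 8×111/2 = 444

S_8 = 444


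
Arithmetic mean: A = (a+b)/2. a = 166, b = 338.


AM = (166 + 338)/2 = 504/2 = 252

AM = 252


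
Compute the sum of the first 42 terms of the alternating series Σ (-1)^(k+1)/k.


S = 1 - 1/2 + 1/3 - 1/4 + 1/5 - 1/6 + 1/7 - 1/8 ± ...
= 0.6814
(Full series converges to +ln(2) ≈ +0.6931)

S_42 = 0.6814


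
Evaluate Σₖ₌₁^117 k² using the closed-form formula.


n = 117
n(n+1)(2n+1)/6 = 117×118×235/6
= 3244410/6 = 540735

Σk² = 540735


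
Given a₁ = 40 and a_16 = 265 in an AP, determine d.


d = (aₙ - a₁)/(n-1)
= (265 - 40)/(16-1)
= 225/15 = 15

d = 15


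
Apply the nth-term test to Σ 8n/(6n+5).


lim(n→∞) 8n/(6n+5) = 8/6 = 4/3  (divide numerator and denominator by n)
lim aₙ = 4/3 ≠ 0 → series DIVERGES

Diverges (lim aₙ = 4/3 ≠ 0)


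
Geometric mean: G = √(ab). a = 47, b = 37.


GM = √(47×37) = √1739 = 41.7013

GM = 41.7013


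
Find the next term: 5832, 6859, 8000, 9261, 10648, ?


Pattern: perfect cubes: n³
Terms: 5832, 6859, 8000, 9261, 10648
Next term = 12167

Next term = 12167


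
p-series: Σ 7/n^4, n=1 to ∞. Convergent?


p-series test: Σ c/n^p converges if p > 1, diverges if p ≤ 1 (constant c > 0 doesn't affect convergence).
p = 4
4 > 1 → CONVERGES

Converges (p = 4 > 1)


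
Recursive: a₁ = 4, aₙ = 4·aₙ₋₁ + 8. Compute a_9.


Computing step by step:
a_1 = 4
a_2 = 24
a_3 = 104
a_4 = 424
a_5 = 1704
a_6 = 6824
a_7 = 27304
a_8 = 109224
a_9 = 436904


a_9 = 436904


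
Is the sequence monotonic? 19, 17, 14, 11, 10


Differences: -2, -3, -3, -1
All differences < 0 → strictly DECREASING

Monotonically decreasing


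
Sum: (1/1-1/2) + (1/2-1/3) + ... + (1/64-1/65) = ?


Telescoping: adjacent terms cancel.
= 1/1 - 1/65
= 1 - 1/65 = 64/65

Sum = 64/65


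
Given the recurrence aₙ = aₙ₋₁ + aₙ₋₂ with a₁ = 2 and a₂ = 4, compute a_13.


Computing iteratively: 2, 4, 6, 10, 16, 26, 42, 68, 110, 178, 288, 466, ...
a_13 = 754

a_13 = 754


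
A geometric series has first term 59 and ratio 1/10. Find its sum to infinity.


S∞ = a₁/(1-r) = 59/(1 - 1/10)
= 59/(9/10)
= 590/9

S∞ = 590/9


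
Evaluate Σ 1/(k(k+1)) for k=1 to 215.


1/(k(k+1)) = 1/k - 1/(k+1) (partial fractions)
Telescoping: Σ = 1 - 1/216 = 215/216

Sum = 215/216


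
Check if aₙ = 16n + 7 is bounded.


aₙ = 16n + 7 → as n→∞, aₙ→∞
No finite upper bound exists
The sequence is UNBOUNDED

Unbounded (aₙ → ∞ as n → ∞)


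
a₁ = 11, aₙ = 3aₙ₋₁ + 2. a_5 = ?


Computing step by step:
a_1 = 11
a_2 = 35
a_3 = 107
a_4 = 323
a_5 = 971


a_5 = 971


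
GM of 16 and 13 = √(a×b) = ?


GM = √(16×13) = √208 = 14.4222

GM = 14.4222


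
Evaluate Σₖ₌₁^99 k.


n(n+1)/2 = 99×100/2 = 9900/2 = 4950

Σk = 4950


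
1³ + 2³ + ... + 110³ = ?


n(n+1)/2 = 110×111/2 = 6105
Σk³ = 6105² = 37271025

Σk³ = 37271025


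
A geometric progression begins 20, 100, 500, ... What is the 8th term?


aₙ = a₁·r^(n-1)
= 20×5^7
= 20×78125
= 1562500

a_8 = 1562500


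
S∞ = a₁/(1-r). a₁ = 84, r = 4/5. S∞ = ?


S∞ = a₁/(1-r) = 84/(1 - 4/5)
= 84/(1/5)
= 420

S∞ = 420


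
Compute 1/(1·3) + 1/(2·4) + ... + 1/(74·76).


1/(k(k+2)) = (1/2)·(1/k - 1/(k+2)) (partial fractions)
Telescoping: Σ = (1/2)·(1 + 1/2 - 1/75 - 1/76) = 8399/11400

Sum = 8399/11400


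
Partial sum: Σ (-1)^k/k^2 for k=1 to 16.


S = -1 + 1/4 - 1/9 + 1/16 - 1/25 + 1/36 - 1/49 + 1/64 ± ...
= -0.8206
(Full series converges to -π²/12 ≈ -0.8225)

S_16 = -0.8206


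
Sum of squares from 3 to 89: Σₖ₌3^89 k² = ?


Σₖ₌3^89 k² = Σₖ₌₁^89 k² − Σₖ₌₁^2 k²
= 89·90·179/6 − 2·3·5/6
= 238965 − 5 = 238960

Σk² = 238960


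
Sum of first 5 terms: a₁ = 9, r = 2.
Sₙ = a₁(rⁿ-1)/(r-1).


Sₙ = 9×(2^5 - 1)/(2 - 1)
= 9×(32 - 1)/1
= 9×31/1
= 279

S_5 = 279


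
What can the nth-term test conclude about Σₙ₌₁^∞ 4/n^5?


lim(n→∞) 4/n^5 = 0
lim aₙ = 0 → nth-term test is INCONCLUSIVE
(Need other tests; this is actually a convergent p-series with p=5 > 1)

Inconclusive (lim aₙ = 0; need another test)


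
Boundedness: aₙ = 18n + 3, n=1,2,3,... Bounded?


aₙ = 18n + 3 → as n→∞, aₙ→∞
No finite upper bound exists
The sequence is UNBOUNDED

Unbounded (aₙ → ∞ as n → ∞)


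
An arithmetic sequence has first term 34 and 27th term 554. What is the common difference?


d = (aₙ - a₁)/(n-1)
= (554 - 34)/(27-1)
= 520/26 = 20

d = 20


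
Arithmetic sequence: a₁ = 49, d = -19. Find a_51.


aₙ = a₁ + (n-1)d
= 49 + (51-1)×-19
= 49 - 950
= -901

a_51 = -901


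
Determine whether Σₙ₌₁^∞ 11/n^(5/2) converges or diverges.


p-series test: Σ c/n^p converges if p > 1, diverges if p ≤ 1 (constant c > 0 doesn't affect convergence).
p = 5/2
5/2 > 1 → CONVERGES

Converges (p = 5/2 > 1)


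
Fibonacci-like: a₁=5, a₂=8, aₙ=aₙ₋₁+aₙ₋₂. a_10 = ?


Computing iteratively: 5, 8, 13, 21, 34, 55, 89, 144, 233, 377
a_10 = 377

a_10 = 377


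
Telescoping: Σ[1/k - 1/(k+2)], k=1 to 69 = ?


Telescoping with gap 2: two head and two tail terms survive.
= (1 + 1/2) - (1/70 + 1/71)
= 3/2 - 1/70 - 1/71 = 3657/2485

Sum = 3657/2485


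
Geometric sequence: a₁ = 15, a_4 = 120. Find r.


r^(n-1) = aₙ/a₁
r^3 = 120/15 = 8
r = 8^(1/3)
= 2

r = 2


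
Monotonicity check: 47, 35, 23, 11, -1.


Differences: -12, -12, -12, -12
All differences < 0 → strictly DECREASING

Monotonically decreasing


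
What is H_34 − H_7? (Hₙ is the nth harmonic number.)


Σₖ₌8^34 1/k = 1/8 + 1/9 + 1/10 + ... + 1/34
= 20024215509829/13127595717600
≈ 1.5254

Sum = 20024215509829/13127595717600 ≈ 1.5254


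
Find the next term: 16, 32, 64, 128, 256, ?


Pattern: powers of 2: 2ⁿ
Terms: 16, 32, 64, 128, 256
Next term = 512

Next term = 512


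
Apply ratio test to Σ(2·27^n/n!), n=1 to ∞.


aₙ = 2·27^n/n!
a_{n+1}/aₙ = 27^(n+1)/(n+1)! × n!/27^n  (constant 2 cancels)
= 27/(n+1)
L = lim(n→∞) 27/(n+1) = 0
L < 1 → series CONVERGES

Converges (ratio test: L = 0 < 1)


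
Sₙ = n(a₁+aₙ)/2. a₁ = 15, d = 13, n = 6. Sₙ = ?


aₙ = 15 + (6-1)×13 = 80
Sₙ = n(a₁+aₙ)/2 = 6×(15+80)/2
= 6×95/2 = 285

S_6 = 285


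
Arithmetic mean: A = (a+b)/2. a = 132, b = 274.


AM = (132 + 274)/2 = 406/2 = 203

AM = 203


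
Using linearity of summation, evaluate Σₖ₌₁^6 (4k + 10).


Σ(4k+10) = 4·Σk + 10·n
= 4·21 + 10·6
= 84 + 60 = 144

Σ = 144


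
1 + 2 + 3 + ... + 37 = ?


n(n+1)/2 = 37×38/2 = 1406/2 = 703

Σk = 703


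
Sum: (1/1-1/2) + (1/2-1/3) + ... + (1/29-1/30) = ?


Telescoping: adjacent terms cancel.
= 1/1 - 1/30
= 1 - 1/30 = 29/30

Sum = 29/30


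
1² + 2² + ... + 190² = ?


n = 190
n(n+1)(2n+1)/6 = 190×191×381/6
= 13826490/6 = 2304415

Σk² = 2304415


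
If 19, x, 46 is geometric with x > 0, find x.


GM = √(19×46) = √874 = 29.5635

GM = 29.5635


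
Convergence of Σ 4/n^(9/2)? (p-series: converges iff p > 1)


p-series test: Σ c/n^p converges if p > 1, diverges if p ≤ 1 (constant c > 0 doesn't affect convergence).
p = 9/2
9/2 > 1 → CONVERGES

Converges (p = 9/2 > 1)


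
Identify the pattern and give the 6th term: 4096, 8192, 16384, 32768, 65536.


Pattern: powers of 2: 2ⁿ
Terms: 4096, 8192, 16384, 32768, 65536
Next term = 131072

Next term = 131072


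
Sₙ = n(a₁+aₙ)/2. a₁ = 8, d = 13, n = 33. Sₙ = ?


aₙ = 8 + (33-1)×13 = 424
Sₙ = n(a₁+aₙ)/2 = 33×(8+424)/2
= 33×432/2 = 7128

S_33 = 7128


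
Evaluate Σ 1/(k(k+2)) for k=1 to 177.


1/(k(k+2)) = (1/2)·(1/k - 1/(k+2)) (partial fractions)
Telescoping: Σ = (1/2)·(1 + 1/2 - 1/178 - 1/179) = 11859/15931

Sum = 11859/15931


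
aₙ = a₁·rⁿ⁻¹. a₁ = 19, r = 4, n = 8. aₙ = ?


aₙ = a₁·r^(n-1)
= 19×4^7
= 19×16384
= 311296

a_8 = 311296


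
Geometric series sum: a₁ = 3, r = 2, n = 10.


Sₙ = 3×(2^10 - 1)/(2 - 1)
= 3×(1024 - 1)/1
= 3×1023/1
= 3069

S_10 = 3069


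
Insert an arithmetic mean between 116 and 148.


AM = (116 + 148)/2 = 264/2 = 132

AM = 132


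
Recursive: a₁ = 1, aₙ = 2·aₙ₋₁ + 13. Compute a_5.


Computing step by step:
a_1 = 1
a_2 = 15
a_3 = 43
a_4 = 99
a_5 = 211


a_5 = 211


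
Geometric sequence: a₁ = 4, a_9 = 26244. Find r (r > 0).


r^(n-1) = aₙ/a₁
r^8 = 26244/4 = 6561
r = 6561^(1/8)
= ±3; taking r > 0 gives r = 3

r = 3


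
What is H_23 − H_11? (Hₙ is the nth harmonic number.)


Σₖ₌12^23 1/k = 1/12 + 1/13 + 1/14 + ... + 1/23
= 3825136961/5354228880
≈ 0.7144

Sum = 3825136961/5354228880 ≈ 0.7144


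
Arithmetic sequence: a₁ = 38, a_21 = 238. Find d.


d = (aₙ - a₁)/(n-1)
= (238 - 38)/(21-1)
= 200/20 = 10

d = 10


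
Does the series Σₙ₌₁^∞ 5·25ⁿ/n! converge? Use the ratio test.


aₙ = 5·25^n/n!
a_{n+1}/aₙ = 25^(n+1)/(n+1)! × n!/25^n  (constant 5 cancels)
= 25/(n+1)
L = lim(n→∞) 25/(n+1) = 0
L < 1 → series CONVERGES

Converges (ratio test: L = 0 < 1)


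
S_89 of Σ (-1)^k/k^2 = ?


S = -1 + 1/4 - 1/9 + 1/16 - 1/25 + 1/36 - 1/49 + 1/64 ± ...
= -0.8225
(Full series converges to -π²/12 ≈ -0.8225)

S_89 = -0.8225


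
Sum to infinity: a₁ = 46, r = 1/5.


S∞ = a₁/(1-r) = 46/(1 - 1/5)
= 46/(4/5)
= 115/2

S∞ = 115/2


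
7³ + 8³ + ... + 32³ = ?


Σₖ₌7^32 k³ = [32·33/2]² − [6·7/2]²
= 278784 − 441 = 278343

Σk³ = 278343


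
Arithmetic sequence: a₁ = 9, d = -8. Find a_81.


aₙ = a₁ + (n-1)d
= 9 + (81-1)×-8
= 9 - 640
= -631

a_81 = -631


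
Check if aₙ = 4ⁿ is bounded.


aₙ = 4ⁿ → as n→∞, aₙ→∞ (since base 4 > 1)
No finite upper bound exists
The sequence is UNBOUNDED

Unbounded (aₙ → ∞ as n → ∞)


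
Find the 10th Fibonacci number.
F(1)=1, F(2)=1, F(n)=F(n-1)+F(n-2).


Fibonacci sequence: 1, 1, 2, 3, 5, 8, 13, 21, 34, 55
F(10) = 55

F(10) = 55


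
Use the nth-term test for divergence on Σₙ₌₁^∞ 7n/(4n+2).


lim(n→∞) 7n/(4n+2) = 7/4 = 7/4  (divide numerator and denominator by n)
lim aₙ = 7/4 ≠ 0 → series DIVERGES

Diverges (lim aₙ = 7/4 ≠ 0)


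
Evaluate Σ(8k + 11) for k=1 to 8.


Σ(8k+11) = 8·Σk + 11·n
= 8·36 + 11·8
= 288 + 88 = 376

Σ = 376


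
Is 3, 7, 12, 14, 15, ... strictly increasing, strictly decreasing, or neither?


Differences: 4, 5, 2, 1
All differences > 0 → strictly INCREASING

Monotonically increasing


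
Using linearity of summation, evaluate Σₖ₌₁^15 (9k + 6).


Σ(9k+6) = 9·Σk + 6·n
= 9·120 + 6·15
= 1080 + 90 = 1170

Σ = 1170


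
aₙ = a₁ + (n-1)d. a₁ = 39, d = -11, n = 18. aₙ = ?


aₙ = a₁ + (n-1)d
= 39 + (18-1)×-11
= 39 - 187
= -148

a_18 = -148


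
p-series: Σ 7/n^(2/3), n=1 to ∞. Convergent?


p-series test: Σ c/n^p converges if p > 1, diverges if p ≤ 1 (constant c > 0 doesn't affect convergence).
p = 2/3
2/3 ≤ 1 → DIVERGES

Diverges (p = 2/3 ≤ 1)


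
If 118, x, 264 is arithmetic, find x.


AM = (118 + 264)/2 = 382/2 = 191

AM = 191


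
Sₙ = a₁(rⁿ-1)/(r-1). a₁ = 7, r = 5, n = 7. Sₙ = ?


Sₙ = 7×(5^7 - 1)/(5 - 1)
= 7×(78125 - 1)/4
= 7×78124/4
= 136717

S_7 = 136717


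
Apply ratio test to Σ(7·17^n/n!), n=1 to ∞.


aₙ = 7·17^n/n!
a_{n+1}/aₙ = 17^(n+1)/(n+1)! × n!/17^n  (constant 7 cancels)
= 17/(n+1)
L = lim(n→∞) 17/(n+1) = 0
L < 1 → series CONVERGES

Converges (ratio test: L = 0 < 1)


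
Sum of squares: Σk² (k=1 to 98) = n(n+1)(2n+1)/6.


n = 98
n(n+1)(2n+1)/6 = 98×99×197/6
= 1911294/6 = 318549

Σk² = 318549


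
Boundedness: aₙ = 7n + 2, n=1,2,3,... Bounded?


aₙ = 7n + 2 → as n→∞, aₙ→∞
No finite upper bound exists
The sequence is UNBOUNDED

Unbounded (aₙ → ∞ as n → ∞)


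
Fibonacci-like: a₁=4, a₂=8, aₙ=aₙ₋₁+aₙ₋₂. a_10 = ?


Computing iteratively: 4, 8, 12, 20, 32, 52, 84, 136, 220, 356
a_10 = 356

a_10 = 356


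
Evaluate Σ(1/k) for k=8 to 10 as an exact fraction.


Σₖ₌8^10 1/k = 1/8 + 1/9 + 1/10
= 121/360
≈ 0.3361

Sum = 121/360 ≈ 0.3361


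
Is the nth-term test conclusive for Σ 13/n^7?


lim(n→∞) 13/n^7 = 0
lim aₙ = 0 → nth-term test is INCONCLUSIVE
(Need other tests; this is actually a convergent p-series with p=7 > 1)

Inconclusive (lim aₙ = 0; need another test)


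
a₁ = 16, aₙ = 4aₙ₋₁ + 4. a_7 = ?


Computing step by step:
a_1 = 16
a_2 = 68
a_3 = 276
a_4 = 1108
a_5 = 4436
a_6 = 17748
a_7 = 70996


a_7 = 70996


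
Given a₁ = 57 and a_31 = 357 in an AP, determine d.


d = (aₙ - a₁)/(n-1)
= (357 - 57)/(31-1)
= 300/30 = 10

d = 10


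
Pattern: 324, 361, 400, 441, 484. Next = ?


Pattern: perfect squares: n²
Terms: 324, 361, 400, 441, 484
Next term = 529

Next term = 529


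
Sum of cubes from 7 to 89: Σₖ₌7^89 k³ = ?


Σₖ₌7^89 k³ = [89·90/2]² − [6·7/2]²
= 16040025 − 441 = 16039584

Σk³ = 16039584


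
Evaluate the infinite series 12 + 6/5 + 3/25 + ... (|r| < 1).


S∞ = a₁/(1-r) = 12/(1 - 1/10)
= 12/(9/10)
= 40/3

S∞ = 40/3


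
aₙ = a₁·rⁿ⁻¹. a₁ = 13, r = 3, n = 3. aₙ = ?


aₙ = a₁·r^(n-1)
= 13×3^2
= 13×9
= 117

a_3 = 117


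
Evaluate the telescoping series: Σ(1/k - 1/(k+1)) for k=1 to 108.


Telescoping: adjacent terms cancel.
= 1/1 - 1/109
= 1 - 1/109 = 108/109

Sum = 108/109


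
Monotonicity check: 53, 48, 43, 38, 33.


Differences: -5, -5, -5, -5
All differences < 0 → strictly DECREASING

Monotonically decreasing


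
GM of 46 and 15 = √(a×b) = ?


GM = √(46×15) = √690 = 26.2679

GM = 26.2679


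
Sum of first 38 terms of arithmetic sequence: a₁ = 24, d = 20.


aₙ = 24 + (38-1)×20 = 764
Sₙ = n(a₁+aₙ)/2 = 38×(24+764)/2
= 38×788/2 = 14972

S_38 = 14972


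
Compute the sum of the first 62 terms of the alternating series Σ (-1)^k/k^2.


S = -1 + 1/4 - 1/9 + 1/16 - 1/25 + 1/36 - 1/49 + 1/64 ± ...
= -0.8223
(Full series converges to -π²/12 ≈ -0.8225)

S_62 = -0.8223


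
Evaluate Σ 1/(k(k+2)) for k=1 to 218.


1/(k(k+2)) = (1/2)·(1/k - 1/(k+2)) (partial fractions)
Telescoping: Σ = (1/2)·(1 + 1/2 - 1/219 - 1/220) = 71831/96360

Sum = 71831/96360


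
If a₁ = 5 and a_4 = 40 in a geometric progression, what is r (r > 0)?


r^(n-1) = aₙ/a₁
r^3 = 40/5 = 8
r = 8^(1/3)
= 2

r = 2


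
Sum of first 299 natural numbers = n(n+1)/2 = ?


n(n+1)/2 = 299×300/2 = 89700/2 = 44850

Σk = 44850


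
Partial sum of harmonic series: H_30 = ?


H_30 = 1/1 + 1/2 + 1/3 + ... + 1/30
= 9304682830147/2329089562800
≈ 3.995

H_30 = 9304682830147/2329089562800 ≈ 3.995


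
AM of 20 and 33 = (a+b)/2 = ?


AM = (20 + 33)/2 = 53/2 = 26.5

AM = 26.5


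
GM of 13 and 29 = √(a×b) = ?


GM = √(13×29) = √377 = 19.4165

GM = 19.4165


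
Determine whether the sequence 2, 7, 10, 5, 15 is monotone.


Differences: 5, 3, -5, 10
Difference at position 1 is +5 (> 0) but position 3 is -5 (< 0) — sequence both rises and falls
→ NOT monotonic

Not monotonic


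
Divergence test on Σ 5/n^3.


lim(n→∞) 5/n^3 = 0
lim aₙ = 0 → nth-term test is INCONCLUSIVE
(Need other tests; this is actually a convergent p-series with p=3 > 1)

Inconclusive (lim aₙ = 0; need another test)


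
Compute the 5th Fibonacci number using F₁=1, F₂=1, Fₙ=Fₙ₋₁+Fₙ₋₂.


Fibonacci sequence: 1, 1, 2, 3, 5
F(5) = 5

F(5) = 5


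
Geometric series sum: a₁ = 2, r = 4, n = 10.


Sₙ = 2×(4^10 - 1)/(4 - 1)
= 2×(1048576 - 1)/3
= 2×1048575/3
= 699050

S_10 = 699050


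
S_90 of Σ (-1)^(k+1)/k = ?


S = 1 - 1/2 + 1/3 - 1/4 + 1/5 - 1/6 + 1/7 - 1/8 ± ...
= 0.6876
(Full series converges to +ln(2) ≈ +0.6931)

S_90 = 0.6876


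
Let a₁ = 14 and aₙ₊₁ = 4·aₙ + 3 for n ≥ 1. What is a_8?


Computing step by step:
a_1 = 14
a_2 = 59
a_3 = 239
a_4 = 959
a_5 = 3839
a_6 = 15359
a_7 = 61439
a_8 = 245759


a_8 = 245759


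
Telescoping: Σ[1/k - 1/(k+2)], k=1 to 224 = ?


Telescoping with gap 2: two head and two tail terms survive.
= (1 + 1/2) - (1/225 + 1/226)
= 3/2 - 1/225 - 1/226 = 37912/25425

Sum = 37912/25425


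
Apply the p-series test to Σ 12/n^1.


p-series test: Σ c/n^p converges if p > 1, diverges if p ≤ 1 (constant c > 0 doesn't affect convergence).
p = 1
1 ≤ 1 → DIVERGES

Diverges (p = 1 ≤ 1)


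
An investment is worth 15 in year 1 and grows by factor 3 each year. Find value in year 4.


aₙ = a₁·r^(n-1)
= 15×3^3
= 15×27
= 405

a_4 = 405


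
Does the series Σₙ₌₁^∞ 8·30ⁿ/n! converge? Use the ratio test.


aₙ = 8·30^n/n!
a_{n+1}/aₙ = 30^(n+1)/(n+1)! × n!/30^n  (constant 8 cancels)
= 30/(n+1)
L = lim(n→∞) 30/(n+1) = 0
L < 1 → series CONVERGES

Converges (ratio test: L = 0 < 1)


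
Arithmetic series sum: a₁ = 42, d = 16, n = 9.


aₙ = 42 + (9-1)×16 = 170
Sₙ = n(a₁+aₙ)/2 = 9×(42+170)/2
= 9×212/2 = 954

S_9 = 954


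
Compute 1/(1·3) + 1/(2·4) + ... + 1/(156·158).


1/(k(k+2)) = (1/2)·(1/k - 1/(k+2)) (partial fractions)
Telescoping: Σ = (1/2)·(1 + 1/2 - 1/157 - 1/158) = 18447/24806

Sum = 18447/24806


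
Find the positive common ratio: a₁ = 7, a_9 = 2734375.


r^(n-1) = aₙ/a₁
r^8 = 2734375/7 = 390625
r = 390625^(1/8)
= ±5; taking r > 0 gives r = 5

r = 5


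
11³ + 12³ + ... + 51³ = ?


Σₖ₌11^51 k³ = [51·52/2]² − [10·11/2]²
= 1758276 − 3025 = 1755251

Σk³ = 1755251


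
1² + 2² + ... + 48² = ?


n = 48
n(n+1)(2n+1)/6 = 48×49×97/6
= 228144/6 = 38024

Σk² = 38024


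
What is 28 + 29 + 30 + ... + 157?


Σₖ₌28^157 k = Σₖ₌₁^157 k − Σₖ₌₁^27 k
= 157·158/2 − 27·28/2
= 12403 − 378 = 12025

Σk = 12025


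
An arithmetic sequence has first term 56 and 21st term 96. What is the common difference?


d = (aₙ - a₁)/(n-1)
= (96 - 56)/(21-1)
= 40/20 = 2

d = 2


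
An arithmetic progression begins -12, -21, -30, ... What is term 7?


aₙ = a₁ + (n-1)d
= -12 + (7-1)×-9
= -12 - 54
= -66

a_7 = -66


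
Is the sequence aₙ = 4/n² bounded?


a₁ = 4, a₂ = 4/4, a₃ = 4/9, ...
0 < aₙ ≤ 4 for all n ≥ 1
The sequence IS bounded

Bounded (0 < aₙ ≤ 4)


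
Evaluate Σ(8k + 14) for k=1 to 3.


Σ(8k+14) = 8·Σk + 14·n
= 8·6 + 14·3
= 48 + 42 = 90

Σ = 90


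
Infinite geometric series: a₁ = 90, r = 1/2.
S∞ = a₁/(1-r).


S∞ = a₁/(1-r) = 90/(1 - 1/2)
= 90/(1/2)
= 180

S∞ = 180


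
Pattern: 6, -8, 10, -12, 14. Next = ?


Pattern: alternating sign, magnitude arithmetic (d=2)
Terms: 6, -8, 10, -12, 14
Next term = -16

Next term = -16


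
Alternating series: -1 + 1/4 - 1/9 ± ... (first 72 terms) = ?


S = -1 + 1/4 - 1/9 + 1/16 - 1/25 + 1/36 - 1/49 + 1/64 ± ...
= -0.8224
(Full series converges to -π²/12 ≈ -0.8225)

S_72 = -0.8224


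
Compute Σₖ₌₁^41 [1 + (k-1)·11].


aₙ = 1 + (41-1)×11 = 441
Sₙ = n(a₁+aₙ)/2 = 41×(1+441)/2
= 41×442/2 = 9061

S_41 = 9061


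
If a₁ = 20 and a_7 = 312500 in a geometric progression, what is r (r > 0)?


r^(n-1) = aₙ/a₁
r^6 = 312500/20 = 15625
r = 15625^(1/6)
= ±5; taking r > 0 gives r = 5

r = 5


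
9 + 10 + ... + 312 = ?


Σₖ₌9^312 k = Σₖ₌₁^312 k − Σₖ₌₁^8 k
= 312·313/2 − 8·9/2
= 48828 − 36 = 48792

Σk = 48792


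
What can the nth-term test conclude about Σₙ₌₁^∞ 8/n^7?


lim(n→∞) 8/n^7 = 0
lim aₙ = 0 → nth-term test is INCONCLUSIVE
(Need other tests; this is actually a convergent p-series with p=7 > 1)

Inconclusive (lim aₙ = 0; need another test)


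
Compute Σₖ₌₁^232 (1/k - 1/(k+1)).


Telescoping: adjacent terms cancel.
= 1/1 - 1/233
= 1 - 1/233 = 232/233

Sum = 232/233


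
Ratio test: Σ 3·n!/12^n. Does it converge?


aₙ = 3·n!/12^n
a_{n+1}/aₙ = (n+1)!/12^(n+1) × 12^n/n!  (constant 3 cancels)
= (n+1)/12
L = lim(n→∞) (n+1)/12 = ∞
L > 1 → series DIVERGES

Diverges (ratio test: L = ∞ > 1)


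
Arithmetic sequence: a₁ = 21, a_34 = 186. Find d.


d = (aₙ - a₁)/(n-1)
= (186 - 21)/(34-1)
= 165/33 = 5

d = 5


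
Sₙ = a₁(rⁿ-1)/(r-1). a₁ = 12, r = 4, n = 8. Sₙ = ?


Sₙ = 12×(4^8 - 1)/(4 - 1)
= 12×(65536 - 1)/3
= 12×65535/3
= 262140

S_8 = 262140


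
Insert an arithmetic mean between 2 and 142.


AM = (2 + 142)/2 = 144/2 = 72

AM = 72


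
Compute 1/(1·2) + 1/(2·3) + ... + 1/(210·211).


1/(k(k+1)) = 1/k - 1/(k+1) (partial fractions)
Telescoping: Σ = 1 - 1/211 = 210/211

Sum = 210/211


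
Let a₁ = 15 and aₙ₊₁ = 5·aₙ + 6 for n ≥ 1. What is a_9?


Computing step by step:
a_1 = 15
a_2 = 81
a_3 = 411
a_4 = 2061
a_5 = 10311
a_6 = 51561
a_7 = 257811
a_8 = 1289061
a_9 = 6445311


a_9 = 6445311


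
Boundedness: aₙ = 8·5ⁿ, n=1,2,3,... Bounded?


aₙ = 8·5ⁿ → as n→∞, aₙ→∞ (since base 5 > 1)
No finite upper bound exists
The sequence is UNBOUNDED

Unbounded (aₙ → ∞ as n → ∞)


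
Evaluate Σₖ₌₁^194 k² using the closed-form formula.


n = 194
n(n+1)(2n+1)/6 = 194×195×389/6
= 14715870/6 = 2452645

Σk² = 2452645


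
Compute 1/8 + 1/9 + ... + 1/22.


Σₖ₌8^22 1/k = 1/8 + 1/9 + 1/10 + ... + 1/22
= 28399557/25865840
≈ 1.098

Sum = 28399557/25865840 ≈ 1.098


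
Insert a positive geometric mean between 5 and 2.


GM = √(5×2) = √10 = 3.1623

GM = 3.1623


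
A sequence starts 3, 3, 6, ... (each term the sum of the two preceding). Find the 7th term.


Computing iteratively: 3, 3, 6, 9, 15, 24, 39
a_7 = 39

a_7 = 39


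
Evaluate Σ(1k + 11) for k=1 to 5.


Σ(1k+11) = 1·Σk + 11·n
= 1·15 + 11·5
= 15 + 55 = 70

Σ = 70


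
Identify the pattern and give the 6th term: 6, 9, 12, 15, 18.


Pattern: arithmetic (d=3)
Terms: 6, 9, 12, 15, 18
Next term = 21

Next term = 21


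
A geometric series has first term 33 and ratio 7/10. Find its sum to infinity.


S∞ = a₁/(1-r) = 33/(1 - 7/10)
= 33/(3/10)
= 110

S∞ = 110


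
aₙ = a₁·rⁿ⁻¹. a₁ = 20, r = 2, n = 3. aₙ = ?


aₙ = a₁·r^(n-1)
= 20×2^2
= 20×4
= 80

a_3 = 80


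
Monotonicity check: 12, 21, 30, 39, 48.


Differences: 9, 9, 9, 9
All differences > 0 → strictly INCREASING

Monotonically increasing


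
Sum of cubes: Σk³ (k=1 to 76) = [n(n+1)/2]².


n(n+1)/2 = 76×77/2 = 2926
Σk³ = 2926² = 8561476

Σk³ = 8561476


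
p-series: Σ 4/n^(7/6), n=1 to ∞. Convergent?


p-series test: Σ c/n^p converges if p > 1, diverges if p ≤ 1 (constant c > 0 doesn't affect convergence).
p = 7/6
7/6 > 1 → CONVERGES

Converges (p = 7/6 > 1)


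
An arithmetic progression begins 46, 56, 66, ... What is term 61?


aₙ = a₁ + (n-1)d
= 46 + (61-1)×10
= 46 + 600
= 646

a_61 = 646


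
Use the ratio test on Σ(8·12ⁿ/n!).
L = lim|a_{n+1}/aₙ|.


aₙ = 8·12^n/n!
a_{n+1}/aₙ = 12^(n+1)/(n+1)! × n!/12^n  (constant 8 cancels)
= 12/(n+1)
L = lim(n→∞) 12/(n+1) = 0
L < 1 → series CONVERGES

Converges (ratio test: L = 0 < 1)


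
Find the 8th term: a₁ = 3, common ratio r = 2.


aₙ = a₁·r^(n-1)
= 3×2^7
= 3×128
= 384

a_8 = 384


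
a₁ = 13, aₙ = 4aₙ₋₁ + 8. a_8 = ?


Computing step by step:
a_1 = 13
a_2 = 60
a_3 = 248
a_4 = 1000
a_5 = 4008
a_6 = 16040
a_7 = 64168
a_8 = 256680


a_8 = 256680


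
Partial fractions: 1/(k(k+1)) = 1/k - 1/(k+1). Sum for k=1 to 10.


1/(k(k+1)) = 1/k - 1/(k+1) (partial fractions)
Telescoping: Σ = 1 - 1/11 = 10/11

Sum = 10/11


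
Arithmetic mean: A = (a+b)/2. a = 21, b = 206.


AM = (21 + 206)/2 = 227/2 = 113.5

AM = 113.5


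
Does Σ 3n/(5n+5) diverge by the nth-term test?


lim(n→∞) 3n/(5n+5) = 3/5 = 3/5  (divide numerator and denominator by n)
lim aₙ = 3/5 ≠ 0 → series DIVERGES

Diverges (lim aₙ = 3/5 ≠ 0)


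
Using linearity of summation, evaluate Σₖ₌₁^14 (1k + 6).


Σ(1k+6) = 1·Σk + 6·n
= 1·105 + 6·14
= 105 + 84 = 189

Σ = 189


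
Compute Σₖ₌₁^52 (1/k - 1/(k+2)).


Telescoping with gap 2: two head and two tail terms survive.
= (1 + 1/2) - (1/53 + 1/54)
= 3/2 - 1/53 - 1/54 = 2093/1431

Sum = 2093/1431


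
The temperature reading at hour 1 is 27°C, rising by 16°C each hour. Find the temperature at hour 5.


aₙ = a₁ + (n-1)d
= 27 + (5-1)×16
= 27 + 64
= 91

a_5 = 91


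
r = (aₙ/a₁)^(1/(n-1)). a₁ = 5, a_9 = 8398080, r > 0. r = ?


r^(n-1) = aₙ/a₁
r^8 = 8398080/5 = 1679616
r = 1679616^(1/8)
= ±6; taking r > 0 gives r = 6

r = 6


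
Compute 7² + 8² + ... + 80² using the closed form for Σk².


Σₖ₌7^80 k² = Σₖ₌₁^80 k² − Σₖ₌₁^6 k²
= 80·81·161/6 − 6·7·13/6
= 173880 − 91 = 173789

Σk² = 173789


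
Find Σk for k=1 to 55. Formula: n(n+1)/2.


n(n+1)/2 = 55×56/2 = 3080/2 = 1540

Σk = 1540


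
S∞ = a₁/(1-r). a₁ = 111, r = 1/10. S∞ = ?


S∞ = a₁/(1-r) = 111/(1 - 1/10)
= 111/(9/10)
= 370/3

S∞ = 370/3


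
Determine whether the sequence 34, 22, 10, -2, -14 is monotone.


Differences: -12, -12, -12, -12
All differences < 0 → strictly DECREASING

Monotonically decreasing


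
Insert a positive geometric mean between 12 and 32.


GM = √(12×32) = √384 = 19.5959

GM = 19.5959


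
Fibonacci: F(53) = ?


Fibonacci sequence: 1, 1, 2, 3, 5, 8, 13, 21, 34, 55, 89, ...
F(53) = 53316291173

F(53) = 53316291173


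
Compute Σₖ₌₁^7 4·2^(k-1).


Sₙ = 4×(2^7 - 1)/(2 - 1)
= 4×(128 - 1)/1
= 4×127/1
= 508

S_7 = 508


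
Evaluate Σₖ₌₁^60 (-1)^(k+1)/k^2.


S = 1 - 1/4 + 1/9 - 1/16 + 1/25 - 1/36 + 1/49 - 1/64 ± ...
= 0.8223
(Full series converges to +π²/12 ≈ +0.8225)

S_60 = 0.8223


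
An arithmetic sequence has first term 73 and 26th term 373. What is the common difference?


d = (aₙ - a₁)/(n-1)
= (373 - 73)/(26-1)
= 300/25 = 12

d = 12


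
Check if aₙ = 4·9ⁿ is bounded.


aₙ = 4·9ⁿ → as n→∞, aₙ→∞ (since base 9 > 1)
No finite upper bound exists
The sequence is UNBOUNDED

Unbounded (aₙ → ∞ as n → ∞)


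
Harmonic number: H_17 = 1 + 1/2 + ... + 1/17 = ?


H_17 = 1/1 + 1/2 + 1/3 + ... + 1/17
= 42142223/12252240
≈ 3.4396

H_17 = 42142223/12252240 ≈ 3.4396


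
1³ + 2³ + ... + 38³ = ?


n(n+1)/2 = 38×39/2 = 741
Σk³ = 741² = 549081

Σk³ = 549081


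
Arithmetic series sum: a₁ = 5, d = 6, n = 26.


aₙ = 5 + (26-1)×6 = 155
Sₙ = n(a₁+aₙ)/2 = 26×(5+155)/2
= 26×160/2 = 2080

S_26 = 2080


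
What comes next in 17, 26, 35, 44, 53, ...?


Pattern: arithmetic (d=9)
Terms: 17, 26, 35, 44, 53
Next term = 62

Next term = 62


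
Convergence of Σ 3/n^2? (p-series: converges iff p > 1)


p-series test: Σ c/n^p converges if p > 1, diverges if p ≤ 1 (constant c > 0 doesn't affect convergence).
p = 2
2 > 1 → CONVERGES

Converges (p = 2 > 1)


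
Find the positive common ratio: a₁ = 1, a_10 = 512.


r^(n-1) = aₙ/a₁
r^9 = 512/1 = 512
r = 512^(1/9)
= 2

r = 2


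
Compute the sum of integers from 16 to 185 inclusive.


Σₖ₌16^185 k = Σₖ₌₁^185 k − Σₖ₌₁^15 k
= 185·186/2 − 15·16/2
= 17205 − 120 = 17085

Σk = 17085


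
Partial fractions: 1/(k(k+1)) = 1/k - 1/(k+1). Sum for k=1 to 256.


1/(k(k+1)) = 1/k - 1/(k+1) (partial fractions)
Telescoping: Σ = 1 - 1/257 = 256/257

Sum = 256/257


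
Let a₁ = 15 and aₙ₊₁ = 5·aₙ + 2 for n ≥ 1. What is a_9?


Computing step by step:
a_1 = 15
a_2 = 77
a_3 = 387
a_4 = 1937
a_5 = 9687
a_6 = 48437
a_7 = 242187
a_8 = 1210937
a_9 = 6054687


a_9 = 6054687


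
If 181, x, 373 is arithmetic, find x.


AM = (181 + 373)/2 = 554/2 = 277

AM = 277


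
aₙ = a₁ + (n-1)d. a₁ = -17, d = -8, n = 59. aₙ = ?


aₙ = a₁ + (n-1)d
= -17 + (59-1)×-8
= -17 - 464
= -481

a_59 = -481


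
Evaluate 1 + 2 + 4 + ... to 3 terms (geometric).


Sₙ = 1×(2^3 - 1)/(2 - 1)
= 1×(8 - 1)/1
= 1×7/1
= 7

S_3 = 7


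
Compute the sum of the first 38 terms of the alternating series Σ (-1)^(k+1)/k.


S = 1 - 1/2 + 1/3 - 1/4 + 1/5 - 1/6 + 1/7 - 1/8 ± ...
= 0.6802
(Full series converges to +ln(2) ≈ +0.6931)

S_38 = 0.6802


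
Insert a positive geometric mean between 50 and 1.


GM = √(50×1) = √50 = 7.0711

GM = 7.0711


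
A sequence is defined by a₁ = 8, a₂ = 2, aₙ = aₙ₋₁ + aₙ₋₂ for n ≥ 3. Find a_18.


Computing iteratively: 8, 2, 10, 12, 22, 34, 56, 90, 146, 236, 382, 618, ...
a_18 = 11090

a_18 = 11090


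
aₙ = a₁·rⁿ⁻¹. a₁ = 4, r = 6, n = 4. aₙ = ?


aₙ = a₁·r^(n-1)
= 4×6^3
= 4×216
= 864

a_4 = 864


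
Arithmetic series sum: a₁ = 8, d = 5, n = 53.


aₙ = 8 + (53-1)×5 = 268
Sₙ = n(a₁+aₙ)/2 = 53×(8+268)/2
= 53×276/2 = 7314

S_53 = 7314


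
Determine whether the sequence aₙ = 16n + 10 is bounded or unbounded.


aₙ = 16n + 10 → as n→∞, aₙ→∞
No finite upper bound exists
The sequence is UNBOUNDED

Unbounded (aₙ → ∞ as n → ∞)


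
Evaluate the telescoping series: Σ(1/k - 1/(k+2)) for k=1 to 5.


Telescoping with gap 2: two head and two tail terms survive.
= (1 + 1/2) - (1/6 + 1/7)
= 3/2 - 1/6 - 1/7 = 25/21

Sum = 25/21


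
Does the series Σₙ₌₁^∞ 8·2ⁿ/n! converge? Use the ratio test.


aₙ = 8·2^n/n!
a_{n+1}/aₙ = 2^(n+1)/(n+1)! × n!/2^n  (constant 8 cancels)
= 2/(n+1)
L = lim(n→∞) 2/(n+1) = 0
L < 1 → series CONVERGES

Converges (ratio test: L = 0 < 1)


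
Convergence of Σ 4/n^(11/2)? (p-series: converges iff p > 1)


p-series test: Σ c/n^p converges if p > 1, diverges if p ≤ 1 (constant c > 0 doesn't affect convergence).
p = 11/2
11/2 > 1 → CONVERGES

Converges (p = 11/2 > 1)


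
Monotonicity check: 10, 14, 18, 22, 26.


Differences: 4, 4, 4, 4
All differences > 0 → strictly INCREASING

Monotonically increasing


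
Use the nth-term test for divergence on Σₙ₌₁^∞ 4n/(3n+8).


lim(n→∞) 4n/(3n+8) = 4/3 = 4/3  (divide numerator and denominator by n)
lim aₙ = 4/3 ≠ 0 → series DIVERGES

Diverges (lim aₙ = 4/3 ≠ 0)


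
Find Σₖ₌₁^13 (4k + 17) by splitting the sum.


Σ(4k+17) = 4·Σk + 17·n
= 4·91 + 17·13
= 364 + 221 = 585

Σ = 585


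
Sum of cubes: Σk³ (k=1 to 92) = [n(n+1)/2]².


n(n+1)/2 = 92×93/2 = 4278
Σk³ = 4278² = 18301284

Σk³ = 18301284


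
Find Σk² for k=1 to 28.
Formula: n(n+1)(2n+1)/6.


n = 28
n(n+1)(2n+1)/6 = 28×29×57/6
= 46284/6 = 7714

Σk² = 7714


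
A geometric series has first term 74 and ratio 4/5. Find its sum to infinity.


S∞ = a₁/(1-r) = 74/(1 - 4/5)
= 74/(1/5)
= 370

S∞ = 370


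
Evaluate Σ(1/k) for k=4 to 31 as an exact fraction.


Σₖ₌4^31 1/k = 1/4 + 1/5 + 1/6 + ... + 1/31
= 158404333811557/72201776446800
≈ 2.1939

Sum = 158404333811557/72201776446800 ≈ 2.1939


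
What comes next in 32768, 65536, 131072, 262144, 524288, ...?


Pattern: powers of 2: 2ⁿ
Terms: 32768, 65536, 131072, 262144, 524288
Next term = 1048576

Next term = 1048576


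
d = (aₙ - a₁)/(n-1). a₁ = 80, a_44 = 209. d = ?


d = (aₙ - a₁)/(n-1)
= (209 - 80)/(44-1)
= 129/43 = 3

d = 3


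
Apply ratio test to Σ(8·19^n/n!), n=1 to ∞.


aₙ = 8·19^n/n!
a_{n+1}/aₙ = 19^(n+1)/(n+1)! × n!/19^n  (constant 8 cancels)
= 19/(n+1)
L = lim(n→∞) 19/(n+1) = 0
L < 1 → series CONVERGES

Converges (ratio test: L = 0 < 1)


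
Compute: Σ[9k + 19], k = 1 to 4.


Σ(9k+19) = 9·Σk + 19·n
= 9·10 + 19·4
= 90 + 76 = 166

Σ = 166


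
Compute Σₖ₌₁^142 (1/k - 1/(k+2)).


Telescoping with gap 2: two head and two tail terms survive.
= (1 + 1/2) - (1/143 + 1/144)
= 3/2 - 1/143 - 1/144 = 30601/20592

Sum = 30601/20592


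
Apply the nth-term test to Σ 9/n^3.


lim(n→∞) 9/n^3 = 0
lim aₙ = 0 → nth-term test is INCONCLUSIVE
(Need other tests; this is actually a convergent p-series with p=3 > 1)

Inconclusive (lim aₙ = 0; need another test)


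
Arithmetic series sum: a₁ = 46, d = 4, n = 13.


aₙ = 46 + (13-1)×4 = 94
Sₙ = n(a₁+aₙ)/2 = 13×(46+94)/2
= 13×140/2 = 910

S_13 = 910


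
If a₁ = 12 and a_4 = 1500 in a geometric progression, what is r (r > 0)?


r^(n-1) = aₙ/a₁
r^3 = 1500/12 = 125
r = 125^(1/3)
= 5

r = 5


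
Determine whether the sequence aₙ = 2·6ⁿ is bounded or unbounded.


aₙ = 2·6ⁿ → as n→∞, aₙ→∞ (since base 6 > 1)
No finite upper bound exists
The sequence is UNBOUNDED

Unbounded (aₙ → ∞ as n → ∞)


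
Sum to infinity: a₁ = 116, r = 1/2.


S∞ = a₁/(1-r) = 116/(1 - 1/2)
= 116/(1/2)
= 232

S∞ = 232


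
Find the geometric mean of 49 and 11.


GM = √(49×11) = √539 = 23.2164

GM = 23.2164


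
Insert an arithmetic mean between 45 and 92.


AM = (45 + 92)/2 = 137/2 = 68.5

AM = 68.5


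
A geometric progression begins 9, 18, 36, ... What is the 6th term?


aₙ = a₁·r^(n-1)
= 9×2^5
= 9×32
= 288

a_6 = 288


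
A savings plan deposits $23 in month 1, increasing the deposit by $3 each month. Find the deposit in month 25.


aₙ = a₁ + (n-1)d
= 23 + (25-1)×3
= 23 + 72
= 95

a_25 = 95


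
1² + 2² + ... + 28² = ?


n = 28
n(n+1)(2n+1)/6 = 28×29×57/6
= 46284/6 = 7714

Σk² = 7714


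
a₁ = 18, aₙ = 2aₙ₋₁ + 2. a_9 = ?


Computing step by step:
a_1 = 18
a_2 = 38
a_3 = 78
a_4 = 158
a_5 = 318
a_6 = 638
a_7 = 1278
a_8 = 2558
a_9 = 5118


a_9 = 5118
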